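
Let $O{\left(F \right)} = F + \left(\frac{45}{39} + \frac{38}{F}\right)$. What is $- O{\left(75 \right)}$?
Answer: $- \frac{74744}{975} \approx -76.661$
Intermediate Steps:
$O{\left(F \right)} = \frac{15}{13} + F + \frac{38}{F}$ ($O{\left(F \right)} = F + \left(45 \cdot \frac{1}{39} + \frac{38}{F}\right) = F + \left(\frac{15}{13} + \frac{38}{F}\right) = \frac{15}{13} + F + \frac{38}{F}$)
$- O{\left(75 \right)} = - (\frac{15}{13} + 75 + \frac{38}{75}) = \left(-1\right) \frac{74744}{975} = - \frac{74744}{975}$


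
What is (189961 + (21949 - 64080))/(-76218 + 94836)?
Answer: 73915/9309 ≈ 7.9402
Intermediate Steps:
(189961 + (21949 - 64080))/(-76218 + 94836) = (189961 - 42131)/18618 = 147830*(1/18618) = 73915/9309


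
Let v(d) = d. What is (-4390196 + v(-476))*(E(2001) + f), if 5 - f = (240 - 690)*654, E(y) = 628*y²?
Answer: -11041692386128976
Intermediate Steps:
f = 294305 (f = 5 - (240 - 690)*654 = 5 - (-450)*654 = 5 - 1*(-294300) = 5 + 294300 = 294305)
(-4390196 + v(-476))*(E(2001) + f) = (-4390196 - 476)*(628*2001² + 294305) = -4390672*(628*4004001 + 294305) = -4390672*(2514512628 + 294305) = -4390672*2514806933 = -11041692386128976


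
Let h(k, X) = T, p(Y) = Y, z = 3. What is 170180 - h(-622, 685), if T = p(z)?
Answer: 170177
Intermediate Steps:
T = 3
h(k, X) = 3
170180 - h(-622, 685) = 170180 - 1*3 = 170180 - 3 = 170177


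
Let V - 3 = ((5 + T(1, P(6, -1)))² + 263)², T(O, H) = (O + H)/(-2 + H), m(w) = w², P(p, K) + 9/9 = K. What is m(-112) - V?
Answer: -18402705/256 ≈ -71886.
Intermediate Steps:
P(p, K) = -1 + K
T(O, H) = (H + O)/(-2 + H)
V = 21613969/256 (V = 3 + ((5 + ((-1 - 1) + 1)/(-2 + (-1 - 1)))² + 263)² = 3 + ((5 + (-2 + 1)/(-2 - 2))² + 263)² = 3 + ((5 - 1/(-4))² + 263)² = 3 + ((5 - ¼*(-1))² + 263)² = 3 + ((5 + ¼)² + 263)² = 3 + ((21/4)² + 263)² = 3 + (441/16 + 263)² = 3 + (4649/16)² = 3 + 21613201/256 = 21613969/256 ≈ 84430.)
m(-112) - V = (-112)² - 1*21613969/256 = 12544 - 21613969/256 = -18402705/256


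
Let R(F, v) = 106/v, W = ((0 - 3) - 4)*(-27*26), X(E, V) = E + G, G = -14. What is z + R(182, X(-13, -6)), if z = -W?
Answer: -132784/27 ≈ -4917.9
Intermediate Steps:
X(E, V) = -14 + E (X(E, V) = E - 14 = -14 + E)
W = 4914 (W = (-3 - 4)*(-702) = -7*(-702) = 4914)
z = -4914 (z = -1*4914 = -4914)
z + R(182, X(-13, -6)) = -4914 + 106/(-14 - 13) = -4914 + 106/(-27) = -4914 + 106*(-1/27) = -4914 - 106/27 = -132784/27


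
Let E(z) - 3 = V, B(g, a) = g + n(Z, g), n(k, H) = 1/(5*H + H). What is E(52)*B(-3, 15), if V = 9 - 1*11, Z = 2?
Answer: -55/18 ≈ -3.0556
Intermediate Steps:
n(k, H) = 1/(6*H)
V = -2 (V = 9 - 11 = -2)
B(g, a) = g + 1/(6*g)
E(z) = 1 (E(z) = 3 - 2 = 1)
E(52)*B(-3, 15) = 1*(-3 + (1/6)/(-3)) = 1*(-3 + (1/6)*(-1/3)) = 1*(-3 - 1/18) = 1*(-55/18) = -55/18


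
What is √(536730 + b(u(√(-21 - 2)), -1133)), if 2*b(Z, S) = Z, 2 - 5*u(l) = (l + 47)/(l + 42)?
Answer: √10*√((225426637 + 5367301*I*√23)/(42 + I*√23))/10 ≈ 732.62 + 9.158e-7*I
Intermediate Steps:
u(l) = ⅖ - (47 + l)/(5*(42 + l)) (u(l) = ⅖ - (l + 47)/(5*(l + 42)) = ⅖ - (47 + l)/(5*(42 + l)))
b(Z, S) = Z/2
√(536730 + b(u(√(-21 - 2)), -1133)) = √(536730 + ((37 + √(-21 - 2))/(5*(42 + √(-21 - 2))))/2) = √(536730 + ((37 + √(-23))/(5*(42 + √(-23))))/2) = √(536730 + ((37 + I*√23)/(5*(42 + I*√23)))/2) = √(536730 + (37 + I*√23)/(10*(42 + I*√23)))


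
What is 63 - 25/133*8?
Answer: 8179/133 ≈ 61.496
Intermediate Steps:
63 - 25/133*8 = 63 - 200/133 = 8179/133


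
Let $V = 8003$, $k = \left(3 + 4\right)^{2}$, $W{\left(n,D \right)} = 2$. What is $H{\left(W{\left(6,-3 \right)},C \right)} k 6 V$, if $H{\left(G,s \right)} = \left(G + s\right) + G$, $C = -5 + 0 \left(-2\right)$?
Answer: $-2352882$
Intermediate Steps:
$k = 49$ ($k = 7^{2} = 49$)
$C = -5$ ($C = -5 + 0 = -5$)
$H{\left(G,s \right)} = s + 2 G$
$H{\left(W{\left(6,-3 \right)},C \right)} k 6 V = \left(-5 + 2 \cdot 2\right) 49 \cdot 6 \cdot 8003 = \left(-5 + 4\right) 49 \cdot 6 \cdot 8003 = \left(-1\right) 49 \cdot 6 \cdot 8003 = \left(-49\right) 6 \cdot 8003 = \left(-294\right) 8003 = -2352882$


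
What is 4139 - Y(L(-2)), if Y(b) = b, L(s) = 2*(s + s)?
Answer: 4147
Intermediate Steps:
L(s) = 4*s (L(s) = 2*(2*s) = 4*s)
4139 - Y(L(-2)) = 4139 - 4*(-2) = 4139 - 1*(-8) = 4139 + 8 = 4147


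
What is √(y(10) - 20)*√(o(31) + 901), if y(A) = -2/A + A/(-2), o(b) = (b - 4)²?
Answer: 6*I*√1141 ≈ 202.67*I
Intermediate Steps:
o(b) = (-4 + b)²
y(A) = -2/A - A/2 (y(A) = -2/A + A*(-½) = -2/A - A/2)
√(y(10) - 20)*√(o(31) + 901) = √((-2/10 - ½*10) - 20)*√((-4 + 31)² + 901) = √((-2*⅒ - 5) - 20)*√(27² + 901) = √((-⅕ - 5) - 20)*√(729 + 901) = √(-26/5 - 20)*√1630 = √(-126/5)*√1630 = (3*I*√70/5)*√1630 = 6*I*√1141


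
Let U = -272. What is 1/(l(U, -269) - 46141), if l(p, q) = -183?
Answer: -1/46324 ≈ -2.1587e-5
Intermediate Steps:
1/(l(U, -269) - 46141) = 1/(-183 - 46141) = 1/(-46324) = -1/46324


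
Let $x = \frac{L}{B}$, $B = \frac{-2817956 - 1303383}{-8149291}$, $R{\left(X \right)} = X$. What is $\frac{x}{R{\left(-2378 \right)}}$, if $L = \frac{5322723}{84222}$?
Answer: $- \frac{14458806213131}{275140476242508} \approx -0.052551$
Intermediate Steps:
$B = \frac{4121339}{8149291}$ ($B = \left(-4121339\right) \left(- \frac{1}{8149291}\right) = \frac{4121339}{8149291} \approx 0.50573$)
$L = \frac{1774241}{28074}$ ($L = 5322723 \cdot \frac{1}{84222} = \frac{1774241}{28074} \approx 63.199$)
$x = \frac{14458806213131}{115702471086}$ ($x = \frac{1774241}{28074 \cdot \frac{4121339}{8149291}} = \frac{1774241}{28074} \cdot \frac{8149291}{4121339} = \frac{14458806213131}{115702471086} \approx 124.97$)
$\frac{x}{R{\left(-2378 \right)}} = \frac{14458806213131}{115702471086 \left(-2378\right)} = \frac{14458806213131}{115702471086} \left(- \frac{1}{2378}\right) = - \frac{14458806213131}{275140476242508}$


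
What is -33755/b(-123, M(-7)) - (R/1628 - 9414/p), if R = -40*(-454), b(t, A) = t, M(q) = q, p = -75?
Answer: 172405207/1251525 ≈ 137.76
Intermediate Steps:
R = 18160
-33755/b(-123, M(-7)) - (R/1628 - 9414/p) = -33755/(-123) - (18160/1628 - 9414/(-75)) = -33755*(-1/123) - (18160*(1/1628) - 9414*(-1/75)) = 33755/123 - (4540/407 + 3138/25) = 33755/123 - 1*1390666/10175 = 33755/123 - 1390666/10175 = 172405207/1251525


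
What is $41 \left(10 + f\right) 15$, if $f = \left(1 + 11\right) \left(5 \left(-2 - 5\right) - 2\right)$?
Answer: $-266910$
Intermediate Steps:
$f = -444$ ($f = 12 \left(5 \left(-7\right) - 2\right) = 12 \left(-35 - 2\right) = 12 \left(-37\right) = -444$)
$41 \left(10 + f\right) 15 = 41 \left(10 - 444\right) 15 = 41 \left(-434\right) 15 = \left(-17794\right) 15 = -266910$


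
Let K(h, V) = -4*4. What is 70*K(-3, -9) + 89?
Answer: -1031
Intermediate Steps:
K(h, V) = -16
70*K(-3, -9) + 89 = 70*(-16) + 89 = -1120 + 89 = -1031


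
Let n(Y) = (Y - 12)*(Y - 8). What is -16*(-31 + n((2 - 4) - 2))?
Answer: -2576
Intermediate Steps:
n(Y) = (-12 + Y)*(-8 + Y)
-16*(-31 + n((2 - 4) - 2)) = -16*(-31 + (96 + ((2 - 4) - 2)² - 20*((2 - 4) - 2))) = -16*(-31 + (96 + (-2 - 2)² - 20*(-2 - 2))) = -16*(-31 + (96 + (-4)² - 20*(-4))) = -16*(-31 + (96 + 16 + 80)) = -16*(-31 + 192) = -16*161 = -2576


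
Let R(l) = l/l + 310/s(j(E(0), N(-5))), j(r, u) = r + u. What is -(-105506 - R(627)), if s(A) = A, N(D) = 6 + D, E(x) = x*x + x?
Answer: 105817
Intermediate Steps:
E(x) = x + x² (E(x) = x² + x = x + x²)
R(l) = 311 (R(l) = l/l + 310/(0*(1 + 0) + (6 - 5)) = 1 + 310/(0*1 + 1) = 1 + 310/(0 + 1) = 1 + 310/1 = 1 + 310*1 = 1 + 310 = 311)
-(-105506 - R(627)) = -(-105506 - 1*311) = -(-105506 - 311) = -1*(-105817) = 105817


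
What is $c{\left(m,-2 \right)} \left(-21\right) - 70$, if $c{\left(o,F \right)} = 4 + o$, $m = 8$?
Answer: $-322$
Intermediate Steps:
$c{\left(m,-2 \right)} \left(-21\right) - 70 = \left(4 + 8\right) \left(-21\right) - 70 = 12 \left(-21\right) - 70 = -252 - 70 = -322$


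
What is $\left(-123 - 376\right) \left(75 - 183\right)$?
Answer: $53892$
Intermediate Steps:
$\left(-123 - 376\right) \left(75 - 183\right) = \left(-499\right) \left(-108\right) = 53892$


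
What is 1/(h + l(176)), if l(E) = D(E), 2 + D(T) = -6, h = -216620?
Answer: -1/216628 ≈ -4.6162e-6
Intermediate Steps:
D(T) = -8 (D(T) = -2 - 6 = -8)
l(E) = -8
1/(h + l(176)) = 1/(-216620 - 8) = 1/(-216628) = -1/216628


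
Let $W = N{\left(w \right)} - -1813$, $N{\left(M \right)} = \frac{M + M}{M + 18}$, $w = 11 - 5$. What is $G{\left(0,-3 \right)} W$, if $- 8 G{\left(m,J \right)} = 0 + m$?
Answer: $0$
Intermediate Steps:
$w = 6$ ($w = 11 - 5 = 6$)
$N{\left(M \right)} = \frac{2 M}{18 + M}$
$G{\left(m,J \right)} = - \frac{m}{8}$ ($G{\left(m,J \right)} = - \frac{0 + m}{8} = - \frac{m}{8}$)
$W = \frac{3627}{2}$ ($W = 2 \cdot 6 \frac{1}{18 + 6} - -1813 = 2 \cdot 6 \cdot \frac{1}{24} + 1813 = \frac{1}{2} + 1813 = \frac{3627}{2} \approx 1813.5$)
$G{\left(0,-3 \right)} W = \left(- \frac{1}{8}\right) 0 \cdot \frac{3627}{2} = 0 \cdot \frac{3627}{2} = 0$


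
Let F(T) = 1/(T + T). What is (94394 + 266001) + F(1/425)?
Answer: 721215/2 ≈ 3.6061e+5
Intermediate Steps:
F(T) = 1/(2*T)
(94394 + 266001) + F(1/425) = (94394 + 266001) + 1/(2*(1/425)) = 360395 + 1/(2*(1/425)) = 360395 + (1/2)*425 = 360395 + 425/2 = 721215/2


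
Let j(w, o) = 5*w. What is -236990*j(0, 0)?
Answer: 0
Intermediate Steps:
-236990*j(0, 0) = -1184950*0 = -236990*0 = 0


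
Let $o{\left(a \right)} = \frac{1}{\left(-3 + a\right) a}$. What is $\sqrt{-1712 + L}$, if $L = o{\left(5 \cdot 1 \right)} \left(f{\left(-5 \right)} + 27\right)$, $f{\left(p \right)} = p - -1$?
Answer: $\frac{i \sqrt{170970}}{10} \approx 41.349 i$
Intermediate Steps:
$f{\left(p \right)} = 1 + p$ ($f{\left(p \right)} = p + 1 = 1 + p$)
$o{\left(a \right)} = \frac{1}{a \left(-3 + a\right)}$
$L = \frac{23}{10}$ ($L = \frac{1}{5 \cdot 1 \left(-3 + 5 \cdot 1\right)} \left(\left(1 - 5\right) + 27\right) = \frac{1}{5 \left(-3 + 5\right)} \left(-4 + 27\right) = \frac{1}{5 \cdot 2} \cdot 23 = \frac{1}{5} \cdot \frac{1}{2} \cdot 23 = \frac{1}{10} \cdot 23 = \frac{23}{10} \approx 2.3$)
$\sqrt{-1712 + L} = \sqrt{-1712 + \frac{23}{10}} = \sqrt{- \frac{17097}{10}} = \frac{i \sqrt{170970}}{10}$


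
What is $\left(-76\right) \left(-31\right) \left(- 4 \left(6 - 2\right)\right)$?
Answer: $-37696$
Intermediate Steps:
$\left(-76\right) \left(-31\right) \left(- 4 \left(6 - 2\right)\right) = 2356 \left(\left(-4\right) 4\right) = 2356 \left(-16\right) = -37696$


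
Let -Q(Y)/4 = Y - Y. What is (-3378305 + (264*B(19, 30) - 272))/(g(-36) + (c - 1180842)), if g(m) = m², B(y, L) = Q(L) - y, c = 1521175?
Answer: -3383593/341629 ≈ -9.9043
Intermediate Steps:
Q(Y) = 0 (Q(Y) = -4*(Y - Y) = -4*0 = 0)
B(y, L) = -y (B(y, L) = 0 - y = -y)
(-3378305 + (264*B(19, 30) - 272))/(g(-36) + (c - 1180842)) = (-3378305 + (264*(-1*19) - 272))/((-36)² + (1521175 - 1180842)) = (-3378305 + (264*(-19) - 272))/(1296 + 340333) = (-3378305 + (-5016 - 272))/341629 = (-3378305 - 5288)*(1/341629) = -3383593*1/341629 = -3383593/341629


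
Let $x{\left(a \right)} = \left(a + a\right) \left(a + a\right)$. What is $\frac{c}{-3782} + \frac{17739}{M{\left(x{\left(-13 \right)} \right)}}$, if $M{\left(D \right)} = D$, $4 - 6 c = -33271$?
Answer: $\frac{23752468}{958737} \approx 24.775$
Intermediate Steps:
$c = \frac{33275}{6}$ ($c = \frac{2}{3} - - \frac{33271}{6} = \frac{2}{3} + \frac{33271}{6} = \frac{33275}{6} \approx 5545.8$)
$x{\left(a \right)} = 4 a^{2}$ ($x{\left(a \right)} = 2 a 2 a = 4 a^{2}$)
$\frac{c}{-3782} + \frac{17739}{M{\left(x{\left(-13 \right)} \right)}} = \frac{33275}{6 \left(-3782\right)} + \frac{17739}{4 \left(-13\right)^{2}} = \frac{33275}{6} \left(- \frac{1}{3782}\right) + \frac{17739}{4 \cdot 169} = - \frac{33275}{22692} + \frac{17739}{676} = \frac{23752468}{958737}$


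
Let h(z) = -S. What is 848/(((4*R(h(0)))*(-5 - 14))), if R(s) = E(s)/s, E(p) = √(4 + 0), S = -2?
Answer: -212/19 ≈ -11.158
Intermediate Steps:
E(p) = 2 (E(p) = √4 = 2)
h(z) = 2 (h(z) = -1*(-2) = 2)
R(s) = 2/s
848/(((4*R(h(0)))*(-5 - 14))) = 848/(((4*(2/2))*(-5 - 14))) = 848/(((4*(2*(½)))*(-19))) = 848/(((4*1)*(-19))) = 848/((4*(-19))) = 848/(-76) = 848*(-1/76) = -212/19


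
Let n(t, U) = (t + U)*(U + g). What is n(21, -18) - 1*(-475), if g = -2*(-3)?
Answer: 439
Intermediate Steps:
g = 6
n(t, U) = (6 + U)*(U + t) (n(t, U) = (t + U)*(U + 6) = (U + t)*(6 + U) = (6 + U)*(U + t))
n(21, -18) - 1*(-475) = ((-18)² + 6*(-18) + 6*21 - 18*21) - 1*(-475) = (324 - 108 + 126 - 378) + 475 = -36 + 475 = 439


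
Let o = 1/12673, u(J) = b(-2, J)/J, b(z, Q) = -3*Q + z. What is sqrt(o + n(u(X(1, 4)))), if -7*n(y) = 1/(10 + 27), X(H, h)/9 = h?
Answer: I*sqrt(40746559098)/3282307 ≈ 0.061499*I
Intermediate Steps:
b(z, Q) = z - 3*Q
X(H, h) = 9*h
u(J) = (-2 - 3*J)/J
n(y) = -1/259 (n(y) = -1/(7*(10 + 27)) = -1/7/37 = -1/7*1/37 = -1/259)
o = 1/12673 ≈ 7.8908e-5
sqrt(o + n(u(X(1, 4)))) = sqrt(1/12673 - 1/259) = sqrt(-12414/3282307) = I*sqrt(40746559098)/3282307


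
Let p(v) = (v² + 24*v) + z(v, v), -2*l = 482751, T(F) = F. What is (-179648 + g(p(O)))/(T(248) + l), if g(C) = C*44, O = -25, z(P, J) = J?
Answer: 359296/482255 ≈ 0.74503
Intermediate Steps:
l = -482751/2 (l = -½*482751 = -482751/2 ≈ -2.4138e+5)
p(v) = v² + 25*v (p(v) = (v² + 24*v) + v = v² + 25*v)
g(C) = 44*C
(-179648 + g(p(O)))/(T(248) + l) = (-179648 + 44*(-25*(25 - 25)))/(248 - 482751/2) = (-179648 + 44*(-25*0))/(-482255/2) = (-179648 + 44*0)*(-2/482255) = (-179648 + 0)*(-2/482255) = -179648*(-2/482255) = 359296/482255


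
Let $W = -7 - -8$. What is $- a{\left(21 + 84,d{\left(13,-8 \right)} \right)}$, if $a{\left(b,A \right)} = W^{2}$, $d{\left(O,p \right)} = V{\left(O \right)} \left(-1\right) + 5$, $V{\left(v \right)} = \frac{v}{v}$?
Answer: $-1$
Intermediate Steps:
$V{\left(v \right)} = 1$
$W = 1$ ($W = -7 + 8 = 1$)
$d{\left(O,p \right)} = 4$ ($d{\left(O,p \right)} = 1 \left(-1\right) + 5 = -1 + 5 = 4$)
$a{\left(b,A \right)} = 1$ ($a{\left(b,A \right)} = 1^{2} = 1$)
$- a{\left(21 + 84,d{\left(13,-8 \right)} \right)} = \left(-1\right) 1 = -1$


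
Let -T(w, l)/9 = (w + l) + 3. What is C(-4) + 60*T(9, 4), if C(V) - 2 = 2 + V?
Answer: -8640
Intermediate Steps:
C(V) = 4 + V (C(V) = 2 + (2 + V) = 4 + V)
T(w, l) = -27 - 9*l - 9*w (T(w, l) = -9*((w + l) + 3) = -9*((l + w) + 3) = -9*(3 + l + w) = -27 - 9*l - 9*w)
C(-4) + 60*T(9, 4) = (4 - 4) + 60*(-27 - 9*4 - 9*9) = 0 + 60*(-27 - 36 - 81) = 0 + 60*(-144) = 0 - 8640 = -8640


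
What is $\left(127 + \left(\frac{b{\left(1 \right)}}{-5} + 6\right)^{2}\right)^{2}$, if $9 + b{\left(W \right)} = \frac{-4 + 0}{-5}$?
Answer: $\frac{13422612736}{390625} \approx 34362.0$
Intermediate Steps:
$b{\left(W \right)} = - \frac{41}{5}$ ($b{\left(W \right)} = -9 + \frac{-4 + 0}{-5} = -9 - - \frac{4}{5} = -9 + \frac{4}{5} = - \frac{41}{5}$)
$\left(127 + \left(\frac{b{\left(1 \right)}}{-5} + 6\right)^{2}\right)^{2} = \left(127 + \left(- \frac{41}{5 \left(-5\right)} + 6\right)^{2}\right)^{2} = \left(127 + \left(\left(- \frac{41}{5}\right) \left(- \frac{1}{5}\right) + 6\right)^{2}\right)^{2} = \left(127 + \left(\frac{41}{25} + 6\right)^{2}\right)^{2} = \left(127 + \left(\frac{191}{25}\right)^{2}\right)^{2} = \left(127 + \frac{36481}{625}\right)^{2} = \left(\frac{115856}{625}\right)^{2} = \frac{13422612736}{390625}$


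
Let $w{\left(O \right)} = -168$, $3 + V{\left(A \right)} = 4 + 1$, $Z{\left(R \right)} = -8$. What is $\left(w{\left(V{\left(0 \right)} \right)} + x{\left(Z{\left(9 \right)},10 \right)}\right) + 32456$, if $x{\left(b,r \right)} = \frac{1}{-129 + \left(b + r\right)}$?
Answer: $\frac{4100575}{127} \approx 32288.0$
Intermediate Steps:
$V{\left(A \right)} = 2$ ($V{\left(A \right)} = -3 + \left(4 + 1\right) = -3 + 5 = 2$)
$x{\left(b,r \right)} = \frac{1}{-129 + b + r}$
$\left(w{\left(V{\left(0 \right)} \right)} + x{\left(Z{\left(9 \right)},10 \right)}\right) + 32456 = \left(-168 + \frac{1}{-129 - 8 + 10}\right) + 32456 = \left(-168 + \frac{1}{-127}\right) + 32456 = \left(-168 - \frac{1}{127}\right) + 32456 = - \frac{21337}{127} + 32456 = \frac{4100575}{127}$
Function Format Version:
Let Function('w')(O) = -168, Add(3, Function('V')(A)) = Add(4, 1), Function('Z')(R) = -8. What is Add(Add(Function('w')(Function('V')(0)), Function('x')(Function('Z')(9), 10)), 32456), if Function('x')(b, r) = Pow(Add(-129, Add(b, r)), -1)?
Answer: Rational(4100575, 127) ≈ 32288.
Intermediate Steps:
Function('V')(A) = 2 (Function('V')(A) = Add(-3, Add(4, 1)) = Add(-3, 5) = 2)
Function('x')(b, r) = Pow(Add(-129, b, r), -1)
Add(Add(Function('w')(Function('V')(0)), Function('x')(Function('Z')(9), 10)), 32456) = Add(Add(-168, Pow(Add(-129, -8, 10), -1)), 32456) = Add(Add(-168, Pow(-127, -1)), 32456) = Add(Add(-168, Rational(-1, 127)), 32456) = Add(Rational(-21337, 127), 32456) = Rational(4100575, 127)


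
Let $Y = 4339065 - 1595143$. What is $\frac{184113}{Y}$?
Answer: $\frac{184113}{2743922} \approx 0.067098$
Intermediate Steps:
$Y = 2743922$
$\frac{184113}{Y} = \frac{184113}{2743922}$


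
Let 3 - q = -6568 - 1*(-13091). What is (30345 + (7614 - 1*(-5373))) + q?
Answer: 36812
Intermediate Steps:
q = -6520 (q = 3 - (-6568 - 1*(-13091)) = 3 - (-6568 + 13091) = 3 - 1*6523 = 3 - 6523 = -6520)
(30345 + (7614 - 1*(-5373))) + q = (30345 + (7614 - 1*(-5373))) - 6520 = (30345 + (7614 + 5373)) - 6520 = (30345 + 12987) - 6520 = 43332 - 6520 = 36812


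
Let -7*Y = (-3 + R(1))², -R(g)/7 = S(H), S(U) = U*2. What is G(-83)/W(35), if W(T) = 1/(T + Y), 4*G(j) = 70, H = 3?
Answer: -4450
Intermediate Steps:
S(U) = 2*U
R(g) = -42 (R(g) = -14*3 = -7*6 = -42)
G(j) = 35/2 (G(j) = (¼)*70 = 35/2)
Y = -2025/7 (Y = -(-3 - 42)²/7 = -⅐*(-45)² = -⅐*2025 = -2025/7 ≈ -289.29)
W(T) = 1/(-2025/7 + T) (W(T) = 1/(T - 2025/7) = 1/(-2025/7 + T))
G(-83)/W(35) = 35/(2*((7/(-2025 + 7*35)))) = 35/(2*((7/(-2025 + 245)))) = 35/(2*((7/(-1780)))) = 35/(2*((7*(-1/1780)))) = 35/(2*(-7/1780)) = (35/2)*(-1780/7) = -4450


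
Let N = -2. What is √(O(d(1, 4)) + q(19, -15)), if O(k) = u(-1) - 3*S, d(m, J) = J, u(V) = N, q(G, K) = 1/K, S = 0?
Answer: I*√465/15 ≈ 1.4376*I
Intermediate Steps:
u(V) = -2
O(k) = -2 (O(k) = -2 - 3*0 = -2 + 0 = -2)
√(O(d(1, 4)) + q(19, -15)) = √(-2 + 1/(-15)) = √(-2 - 1/15) = √(-31/15) = I*√465/15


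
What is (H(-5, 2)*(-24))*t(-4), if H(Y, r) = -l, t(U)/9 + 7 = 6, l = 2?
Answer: -432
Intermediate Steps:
t(U) = -9 (t(U) = -63 + 9*6 = -63 + 54 = -9)
H(Y, r) = -2 (H(Y, r) = -1*2 = -2)
(H(-5, 2)*(-24))*t(-4) = -2*(-24)*(-9) = 48*(-9) = -432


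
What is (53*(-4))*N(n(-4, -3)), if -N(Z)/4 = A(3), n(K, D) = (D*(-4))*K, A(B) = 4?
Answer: 3392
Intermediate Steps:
n(K, D) = -4*D*K (n(K, D) = (-4*D)*K = -4*D*K)
N(Z) = -16 (N(Z) = -4*4 = -16)
(53*(-4))*N(n(-4, -3)) = (53*(-4))*(-16) = -212*(-16) = 3392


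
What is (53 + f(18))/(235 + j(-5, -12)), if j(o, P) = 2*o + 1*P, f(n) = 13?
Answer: 22/71 ≈ 0.30986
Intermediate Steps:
j(o, P) = P + 2*o (j(o, P) = 2*o + P = P + 2*o)
(53 + f(18))/(235 + j(-5, -12)) = (53 + 13)/(235 + (-12 + 2*(-5))) = 66/(235 + (-12 - 10)) = 66/(235 - 22) = 66/213 = 66*(1/213) = 22/71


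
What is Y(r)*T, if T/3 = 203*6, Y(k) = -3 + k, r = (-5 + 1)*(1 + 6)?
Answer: -113274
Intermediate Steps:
r = -28 (r = -4*7 = -28)
T = 3654 (T = 3*(203*6) = 3*1218 = 3654)
Y(r)*T = (-3 - 28)*3654 = -31*3654 = -113274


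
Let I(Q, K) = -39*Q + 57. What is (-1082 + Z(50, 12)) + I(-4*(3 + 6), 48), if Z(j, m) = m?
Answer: 391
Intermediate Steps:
I(Q, K) = 57 - 39*Q
(-1082 + Z(50, 12)) + I(-4*(3 + 6), 48) = (-1082 + 12) + (57 - (-156)*(3 + 6)) = -1070 + (57 - (-156)*9) = -1070 + (57 - 39*(-36)) = -1070 + (57 + 1404) = -1070 + 1461 = 391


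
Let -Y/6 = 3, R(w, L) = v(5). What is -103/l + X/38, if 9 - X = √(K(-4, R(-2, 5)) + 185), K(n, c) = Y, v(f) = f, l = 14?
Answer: -947/133 - √167/38 ≈ -7.4604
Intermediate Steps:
R(w, L) = 5
Y = -18 (Y = -6*3 = -18)
K(n, c) = -18
X = 9 - √167 (X = 9 - √(-18 + 185) = 9 - √167 ≈ -3.9228)
-103/l + X/38 = -103/14 + (9 - √167)/38 = -103*1/14 + (9 - √167)*(1/38) = -103/14 + (9/38 - √167/38) = -947/133 - √167/38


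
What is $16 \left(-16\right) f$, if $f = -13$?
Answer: $3328$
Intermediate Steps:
$16 \left(-16\right) f = 16 \left(-16\right) \left(-13\right) = \left(-256\right) \left(-13\right) = 3328$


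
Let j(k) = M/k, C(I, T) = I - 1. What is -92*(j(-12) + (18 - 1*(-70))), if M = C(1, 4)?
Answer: -8096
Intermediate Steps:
C(I, T) = -1 + I
M = 0 (M = -1 + 1 = 0)
j(k) = 0 (j(k) = 0/k = 0)
-92*(j(-12) + (18 - 1*(-70))) = -92*(0 + (18 - 1*(-70))) = -92*(0 + (18 + 70)) = -92*(0 + 88) = -92*88 = -8096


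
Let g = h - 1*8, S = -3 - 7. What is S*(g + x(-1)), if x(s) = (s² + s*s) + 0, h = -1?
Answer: 70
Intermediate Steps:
S = -10
x(s) = 2*s² (x(s) = (s² + s²) + 0 = 2*s² + 0 = 2*s²)
g = -9 (g = -1 - 1*8 = -1 - 8 = -9)
S*(g + x(-1)) = -10*(-9 + 2*(-1)²) = -10*(-9 + 2*1) = -10*(-9 + 2) = -10*(-7) = 70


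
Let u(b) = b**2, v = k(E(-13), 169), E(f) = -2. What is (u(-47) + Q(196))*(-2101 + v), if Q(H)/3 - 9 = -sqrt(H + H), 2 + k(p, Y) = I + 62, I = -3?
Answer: -4570384 + 85848*sqrt(2) ≈ -4.4490e+6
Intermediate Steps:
k(p, Y) = 57 (k(p, Y) = -2 + (-3 + 62) = -2 + 59 = 57)
v = 57
Q(H) = 27 - 3*sqrt(2)*sqrt(H) (Q(H) = 27 + 3*(-sqrt(H + H)) = 27 + 3*(-sqrt(2*H)) = 27 + 3*(-sqrt(2)*sqrt(H)) = 27 - 3*sqrt(2)*sqrt(H))
(u(-47) + Q(196))*(-2101 + v) = ((-47)**2 + (27 - 3*sqrt(2)*sqrt(196)))*(-2101 + 57) = (2209 + (27 - 3*sqrt(2)*14))*(-2044) = (2209 + (27 - 42*sqrt(2)))*(-2044) = (2236 - 42*sqrt(2))*(-2044) = -4570384 + 85848*sqrt(2)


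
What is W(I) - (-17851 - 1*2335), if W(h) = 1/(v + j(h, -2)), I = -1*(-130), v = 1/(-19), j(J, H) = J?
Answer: 49839253/2469 ≈ 20186.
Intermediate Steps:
v = -1/19 ≈ -0.052632
I = 130
W(h) = 1/(-1/19 + h)
W(I) - (-17851 - 1*2335) = 19/(-1 + 19*130) - (-17851 - 1*2335) = 19/(-1 + 2470) - (-17851 - 2335) = 19/2469 - 1*(-20186) = 19*(1/2469) + 20186 = 19/2469 + 20186 = 49839253/2469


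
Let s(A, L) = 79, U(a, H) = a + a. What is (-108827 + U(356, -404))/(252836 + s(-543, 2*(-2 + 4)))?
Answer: -21623/50583 ≈ -0.42748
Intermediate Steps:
U(a, H) = 2*a
(-108827 + U(356, -404))/(252836 + s(-543, 2*(-2 + 4))) = (-108827 + 2*356)/(252836 + 79) = (-108827 + 712)/252915 = -108115*1/252915 = -21623/50583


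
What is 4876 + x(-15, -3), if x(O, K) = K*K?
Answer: 4885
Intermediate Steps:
x(O, K) = K²
4876 + x(-15, -3) = 4876 + (-3)² = 4876 + 9 = 4885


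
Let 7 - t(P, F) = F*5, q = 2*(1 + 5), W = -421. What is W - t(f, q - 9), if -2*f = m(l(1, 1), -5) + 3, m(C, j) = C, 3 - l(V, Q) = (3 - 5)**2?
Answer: -413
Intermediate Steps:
l(V, Q) = -1 (l(V, Q) = 3 - (3 - 5)**2 = 3 - 1*(-2)**2 = 3 - 1*4 = 3 - 4 = -1)
q = 12 (q = 2*6 = 12)
f = -1 (f = -(-1 + 3)/2 = -1/2*2 = -1)
t(P, F) = 7 - 5*F (t(P, F) = 7 - F*5 = 7 - 5*F)
W - t(f, q - 9) = -421 - (7 - 5*(12 - 9)) = -421 - (7 - 5*3) = -421 - (7 - 15) = -421 - 1*(-8) = -421 + 8 = -413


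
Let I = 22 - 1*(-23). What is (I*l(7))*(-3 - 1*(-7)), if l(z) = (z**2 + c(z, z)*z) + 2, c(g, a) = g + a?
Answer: 26820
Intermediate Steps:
c(g, a) = a + g
I = 45 (I = 22 + 23 = 45)
l(z) = 2 + 3*z**2 (l(z) = (z**2 + (z + z)*z) + 2 = (z**2 + (2*z)*z) + 2 = (z**2 + 2*z**2) + 2 = 3*z**2 + 2 = 2 + 3*z**2)
(I*l(7))*(-3 - 1*(-7)) = (45*(2 + 3*7**2))*(-3 - 1*(-7)) = (45*(2 + 3*49))*(-3 + 7) = (45*(2 + 147))*4 = (45*149)*4 = 6705*4 = 26820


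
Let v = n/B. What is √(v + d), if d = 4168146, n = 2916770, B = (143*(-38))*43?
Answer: √56892865754123971/116831 ≈ 2041.6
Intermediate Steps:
B = -233662 (B = -5434*43 = -233662)
v = -1458385/116831 (v = 2916770/(-233662) = 2916770*(-1/233662) = -1458385/116831 ≈ -12.483)
√(v + d) = √(-1458385/116831 + 4168146) = √(486967206941/116831) = √56892865754123971/116831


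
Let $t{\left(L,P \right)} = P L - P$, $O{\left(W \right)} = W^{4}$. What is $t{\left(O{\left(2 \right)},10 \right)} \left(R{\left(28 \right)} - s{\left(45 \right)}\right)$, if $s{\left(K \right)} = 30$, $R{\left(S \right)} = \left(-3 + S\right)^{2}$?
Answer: $89250$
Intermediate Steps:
$t{\left(L,P \right)} = - P + L P$ ($t{\left(L,P \right)} = L P - P = - P + L P$)
$t{\left(O{\left(2 \right)},10 \right)} \left(R{\left(28 \right)} - s{\left(45 \right)}\right) = 10 \left(-1 + 2^{4}\right) \left(\left(-3 + 28\right)^{2} - 30\right) = 10 \left(-1 + 16\right) \left(25^{2} - 30\right) = 10 \cdot 15 \left(625 - 30\right) = 150 \cdot 595 = 89250$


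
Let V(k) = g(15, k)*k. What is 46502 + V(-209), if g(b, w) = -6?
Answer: 47756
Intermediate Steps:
V(k) = -6*k
46502 + V(-209) = 46502 - 6*(-209) = 46502 + 1254 = 47756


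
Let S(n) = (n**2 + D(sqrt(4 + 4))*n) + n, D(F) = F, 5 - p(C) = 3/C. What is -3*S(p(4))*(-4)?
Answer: 1071/4 + 102*sqrt(2) ≈ 412.00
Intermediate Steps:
p(C) = 5 - 3/C
S(n) = n + n**2 + 2*n*sqrt(2) (S(n) = (n**2 + sqrt(4 + 4)*n) + n = (n**2 + sqrt(8)*n) + n = (n**2 + (2*sqrt(2))*n) + n = (n**2 + 2*n*sqrt(2)) + n = n + n**2 + 2*n*sqrt(2))
-3*S(p(4))*(-4) = -3*(5 - 3/4)*(1 + (5 - 3/4) + 2*sqrt(2))*(-4) = -51*(1 + 17/4 + 2*sqrt(2))/4*(-4) = -51*(21/4 + 2*sqrt(2))/4*(-4) = -3*(357/16 + 17*sqrt(2)/2)*(-4) = (-1071/16 - 51*sqrt(2)/2)*(-4) = 1071/4 + 102*sqrt(2)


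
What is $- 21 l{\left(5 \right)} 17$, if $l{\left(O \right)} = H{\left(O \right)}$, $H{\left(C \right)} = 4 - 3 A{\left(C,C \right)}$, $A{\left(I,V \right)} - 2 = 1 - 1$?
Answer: $714$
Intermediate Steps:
$A{\left(I,V \right)} = 2$ ($A{\left(I,V \right)} = 2 + \left(1 - 1\right) = 2 + 0 = 2$)
$H{\left(C \right)} = -2$ ($H{\left(C \right)} = 4 - 6 = -2$)
$l{\left(O \right)} = -2$
$- 21 l{\left(5 \right)} 17 = \left(-21\right) \left(-2\right) 17 = 42 \cdot 17 = 714$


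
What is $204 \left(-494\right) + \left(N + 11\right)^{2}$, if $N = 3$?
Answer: $-100580$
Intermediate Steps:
$204 \left(-494\right) + \left(N + 11\right)^{2} = 204 \left(-494\right) + \left(3 + 11\right)^{2} = -100776 + 14^{2} = -100776 + 196 = -100580$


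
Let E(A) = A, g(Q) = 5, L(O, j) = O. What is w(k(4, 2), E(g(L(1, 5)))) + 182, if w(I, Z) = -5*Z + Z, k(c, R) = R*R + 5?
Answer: 162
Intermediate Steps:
k(c, R) = 5 + R² (k(c, R) = R² + 5 = 5 + R²)
w(I, Z) = -4*Z
w(k(4, 2), E(g(L(1, 5)))) + 182 = -4*5 + 182 = -20 + 182 = 162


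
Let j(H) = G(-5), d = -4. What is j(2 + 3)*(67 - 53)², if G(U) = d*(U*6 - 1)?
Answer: 24304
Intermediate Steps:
G(U) = 4 - 24*U (G(U) = -4*(U*6 - 1) = -4*(6*U - 1) = -4*(-1 + 6*U) = 4 - 24*U)
j(H) = 124 (j(H) = 4 - 24*(-5) = 4 + 120 = 124)
j(2 + 3)*(67 - 53)² = 124*(67 - 53)² = 124*14² = 124*196 = 24304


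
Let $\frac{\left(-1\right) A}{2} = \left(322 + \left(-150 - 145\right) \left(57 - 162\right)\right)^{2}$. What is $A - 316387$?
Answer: $-1959320805$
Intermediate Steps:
$A = -1959004418$ ($A = - 2 \left(322 + \left(-150 - 145\right) \left(57 - 162\right)\right)^{2} = - 2 \left(322 - -30975\right)^{2} = - 2 \left(322 + 30975\right)^{2} = - 2 \cdot 31297^{2} = \left(-2\right) 979502209 = -1959004418$)
$A - 316387 = -1959004418 - 316387 = -1959320805$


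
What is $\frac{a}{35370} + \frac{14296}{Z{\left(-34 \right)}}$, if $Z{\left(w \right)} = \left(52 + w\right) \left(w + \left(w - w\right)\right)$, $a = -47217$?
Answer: $- \frac{4949503}{200430} \approx -24.694$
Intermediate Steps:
$Z{\left(w \right)} = w \left(52 + w\right)$ ($Z{\left(w \right)} = \left(52 + w\right) \left(w + 0\right) = \left(52 + w\right) w = w \left(52 + w\right)$)
$\frac{a}{35370} + \frac{14296}{Z{\left(-34 \right)}} = - \frac{47217}{35370} + \frac{14296}{\left(-34\right) \left(52 - 34\right)} = \left(-47217\right) \frac{1}{35370} + \frac{14296}{\left(-34\right) 18} = - \frac{15739}{11790} + \frac{14296}{-612} = - \frac{15739}{11790} + 14296 \left(- \frac{1}{612}\right) = - \frac{15739}{11790} - \frac{3574}{153} = - \frac{4949503}{200430}$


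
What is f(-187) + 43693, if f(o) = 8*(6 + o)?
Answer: 42245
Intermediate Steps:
f(o) = 48 + 8*o
f(-187) + 43693 = (48 + 8*(-187)) + 43693 = (48 - 1496) + 43693 = -1448 + 43693 = 42245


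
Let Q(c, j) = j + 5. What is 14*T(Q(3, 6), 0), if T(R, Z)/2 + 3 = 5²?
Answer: 616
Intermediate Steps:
Q(c, j) = 5 + j
T(R, Z) = 44 (T(R, Z) = -6 + 2*5² = -6 + 2*25 = -6 + 50 = 44)
14*T(Q(3, 6), 0) = 14*44 = 616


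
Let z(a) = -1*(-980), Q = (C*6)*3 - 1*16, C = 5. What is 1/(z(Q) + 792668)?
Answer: 1/793648 ≈ 1.2600e-6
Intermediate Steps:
Q = 74 (Q = (5*6)*3 - 1*16 = 30*3 - 16 = 90 - 16 = 74)
z(a) = 980
1/(z(Q) + 792668) = 1/(980 + 792668) = 1/793648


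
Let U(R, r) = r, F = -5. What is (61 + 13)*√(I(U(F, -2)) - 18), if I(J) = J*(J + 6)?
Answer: 74*I*√26 ≈ 377.33*I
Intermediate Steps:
I(J) = J*(6 + J)
(61 + 13)*√(I(U(F, -2)) - 18) = (61 + 13)*√(-2*(6 - 2) - 18) = 74*√(-2*4 - 18) = 74*√(-8 - 18) = 74*√(-26) = 74*(I*√26) = 74*I*√26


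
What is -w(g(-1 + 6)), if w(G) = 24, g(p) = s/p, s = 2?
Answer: -24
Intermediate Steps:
g(p) = 2/p
-w(g(-1 + 6)) = -1*24 = -24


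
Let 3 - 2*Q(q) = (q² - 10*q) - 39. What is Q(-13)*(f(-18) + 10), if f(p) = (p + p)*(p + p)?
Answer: -167821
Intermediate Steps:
Q(q) = 21 + 5*q - q²/2 (Q(q) = 3/2 - ((q² - 10*q) - 39)/2 = 3/2 - (-39 + q² - 10*q)/2 = 3/2 + (39/2 + 5*q - q²/2) = 21 + 5*q - q²/2)
f(p) = 4*p² (f(p) = (2*p)*(2*p) = 4*p²)
Q(-13)*(f(-18) + 10) = (21 + 5*(-13) - ½*(-13)²)*(4*(-18)² + 10) = (21 - 65 - ½*169)*(4*324 + 10) = (21 - 65 - 169/2)*(1296 + 10) = -257/2*1306 = -167821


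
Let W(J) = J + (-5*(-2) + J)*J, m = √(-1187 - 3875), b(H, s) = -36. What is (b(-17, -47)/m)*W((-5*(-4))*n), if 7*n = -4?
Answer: 4320*I*√5062/124019 ≈ 2.4783*I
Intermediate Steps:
n = -4/7 (n = (⅐)*(-4) = -4/7 ≈ -0.57143)
m = I*√5062 (m = √(-5062) = I*√5062 ≈ 71.148*I)
W(J) = J + J*(10 + J) (W(J) = J + (10 + J)*J = J + J*(10 + J))
(b(-17, -47)/m)*W((-5*(-4))*n) = (-36*(-I*√5062/5062))*((-5*(-4)*(-4/7))*(11 - 5*(-4)*(-4/7))) = (-(-18)*I*√5062/2531)*((20*(-4/7))*(11 + 20*(-4/7))) = (18*I*√5062/2531)*(-80*(11 - 80/7)/7) = (18*I*√5062/2531)*(-80/7*(-3/7)) = (18*I*√5062/2531)*(240/49) = 4320*I*√5062/124019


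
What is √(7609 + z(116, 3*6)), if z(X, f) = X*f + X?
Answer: √9813 ≈ 99.061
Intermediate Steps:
z(X, f) = X + X*f
√(7609 + z(116, 3*6)) = √(7609 + 116*(1 + 3*6)) = √(7609 + 116*(1 + 18)) = √(7609 + 116*19) = √(7609 + 2204) = √9813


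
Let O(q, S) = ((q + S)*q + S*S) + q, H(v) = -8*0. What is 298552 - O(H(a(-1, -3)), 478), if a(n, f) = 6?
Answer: 70068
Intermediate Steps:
H(v) = 0
O(q, S) = q + S**2 + q*(S + q) (O(q, S) = ((S + q)*q + S**2) + q = (q*(S + q) + S**2) + q = (S**2 + q*(S + q)) + q = q + S**2 + q*(S + q))
298552 - O(H(a(-1, -3)), 478) = 298552 - (0 + 478**2 + 0**2 + 478*0) = 298552 - (0 + 228484 + 0 + 0) = 298552 - 1*228484 = 298552 - 228484 = 70068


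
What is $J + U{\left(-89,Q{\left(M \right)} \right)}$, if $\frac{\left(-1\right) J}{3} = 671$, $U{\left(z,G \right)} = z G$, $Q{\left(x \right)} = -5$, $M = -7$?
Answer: $-1568$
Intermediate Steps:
$U{\left(z,G \right)} = G z$
$J = -2013$ ($J = \left(-3\right) 671 = -2013$)
$J + U{\left(-89,Q{\left(M \right)} \right)} = -2013 - -445 = -2013 + 445 = -1568$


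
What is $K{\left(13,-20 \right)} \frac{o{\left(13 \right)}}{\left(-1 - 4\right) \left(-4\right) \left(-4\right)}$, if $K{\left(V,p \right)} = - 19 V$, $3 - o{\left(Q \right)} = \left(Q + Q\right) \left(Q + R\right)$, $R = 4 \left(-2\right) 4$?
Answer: $\frac{122759}{80} \approx 1534.5$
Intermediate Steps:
$R = -32$ ($R = \left(-8\right) 4 = -32$)
$o{\left(Q \right)} = 3 - 2 Q \left(-32 + Q\right)$ ($o{\left(Q \right)} = 3 - \left(Q + Q\right) \left(Q - 32\right) = 3 - 2 Q \left(-32 + Q\right)$)
$K{\left(13,-20 \right)} \frac{o{\left(13 \right)}}{\left(-1 - 4\right) \left(-4\right) \left(-4\right)} = \left(-19\right) 13 \frac{3 - 2 \cdot 13^{2} + 64 \cdot 13}{\left(-1 - 4\right) \left(-4\right) \left(-4\right)} = - 247 \frac{3 - 338 + 832}{\left(-5\right) \left(-4\right) \left(-4\right)} = - 247 \frac{3 - 338 + 832}{20 \left(-4\right)} = - 247 \frac{497}{-80} = - 247 \cdot 497 \left(- \frac{1}{80}\right) = \left(-247\right) \left(- \frac{497}{80}\right) = \frac{122759}{80}$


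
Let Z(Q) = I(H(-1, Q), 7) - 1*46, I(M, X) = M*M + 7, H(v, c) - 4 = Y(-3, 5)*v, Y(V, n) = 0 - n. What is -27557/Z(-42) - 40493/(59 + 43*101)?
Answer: -30751655/46221 ≈ -665.32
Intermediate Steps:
Y(V, n) = -n
H(v, c) = 4 - 5*v (H(v, c) = 4 + (-1*5)*v = 4 - 5*v)
I(M, X) = 7 + M² (I(M, X) = M² + 7 = 7 + M²)
Z(Q) = 42 (Z(Q) = (7 + (4 - 5*(-1))²) - 1*46 = (7 + (4 + 5)²) - 46 = (7 + 9²) - 46 = (7 + 81) - 46 = 88 - 46 = 42)
-27557/Z(-42) - 40493/(59 + 43*101) = -27557/42 - 40493/(59 + 43*101) = -27557*1/42 - 40493/(59 + 4343) = -27557/42 - 40493/4402 = -30751655/46221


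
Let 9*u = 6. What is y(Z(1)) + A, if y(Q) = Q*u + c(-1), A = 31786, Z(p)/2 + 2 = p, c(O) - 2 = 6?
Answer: 95378/3 ≈ 31793.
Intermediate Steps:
c(O) = 8 (c(O) = 2 + 6 = 8)
Z(p) = -4 + 2*p
u = ⅔ (u = (⅑)*6 = ⅔ ≈ 0.66667)
y(Q) = 8 + 2*Q/3 (y(Q) = Q*(⅔) + 8 = 2*Q/3 + 8 = 8 + 2*Q/3)
y(Z(1)) + A = (8 + 2*(-4 + 2*1)/3) + 31786 = (8 + 2*(-4 + 2)/3) + 31786 = (8 + (⅔)*(-2)) + 31786 = (8 - 4/3) + 31786 = 20/3 + 31786 = 95378/3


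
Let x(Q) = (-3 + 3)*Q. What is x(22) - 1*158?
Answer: -158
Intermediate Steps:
x(Q) = 0 (x(Q) = 0*Q = 0)
x(22) - 1*158 = 0 - 1*158 = 0 - 158 = -158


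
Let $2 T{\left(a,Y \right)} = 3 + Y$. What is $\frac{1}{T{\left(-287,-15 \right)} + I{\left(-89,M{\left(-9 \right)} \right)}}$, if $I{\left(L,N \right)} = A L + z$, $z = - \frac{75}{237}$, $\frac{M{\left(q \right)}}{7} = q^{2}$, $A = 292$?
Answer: $- \frac{79}{2053551} \approx -3.847 \cdot 10^{-5}$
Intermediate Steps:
$M{\left(q \right)} = 7 q^{2}$
$z = - \frac{25}{79}$ ($z = \left(-75\right) \frac{1}{237} = - \frac{25}{79} \approx -0.31646$)
$T{\left(a,Y \right)} = \frac{3}{2} + \frac{Y}{2}$ ($T{\left(a,Y \right)} = \frac{3 + Y}{2} = \frac{3}{2} + \frac{Y}{2}$)
$I{\left(L,N \right)} = - \frac{25}{79} + 292 L$ ($I{\left(L,N \right)} = 292 L - \frac{25}{79} = - \frac{25}{79} + 292 L$)
$\frac{1}{T{\left(-287,-15 \right)} + I{\left(-89,M{\left(-9 \right)} \right)}} = \frac{1}{\left(\frac{3}{2} + \frac{1}{2} \left(-15\right)\right) + \left(- \frac{25}{79} + 292 \left(-89\right)\right)} = \frac{1}{\left(\frac{3}{2} - \frac{15}{2}\right) - \frac{2053077}{79}} = \frac{1}{-6 - \frac{2053077}{79}} = \frac{1}{- \frac{2053551}{79}} = - \frac{79}{2053551}$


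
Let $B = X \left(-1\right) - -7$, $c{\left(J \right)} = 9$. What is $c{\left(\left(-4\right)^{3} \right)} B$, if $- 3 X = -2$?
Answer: $57$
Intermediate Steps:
$X = \frac{2}{3}$ ($X = \left(- \frac{1}{3}\right) \left(-2\right) = \frac{2}{3} \approx 0.66667$)
$B = \frac{19}{3}$ ($B = \frac{2}{3} \left(-1\right) - -7 = - \frac{2}{3} + 7 = \frac{19}{3} \approx 6.3333$)
$c{\left(\left(-4\right)^{3} \right)} B = 9 \cdot \frac{19}{3} = 57$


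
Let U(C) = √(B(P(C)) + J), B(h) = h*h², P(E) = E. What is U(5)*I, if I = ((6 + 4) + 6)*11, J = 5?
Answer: 176*√130 ≈ 2006.7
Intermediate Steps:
B(h) = h³
U(C) = √(5 + C³) (U(C) = √(C³ + 5) = √(5 + C³))
I = 176 (I = (10 + 6)*11 = 16*11 = 176)
U(5)*I = √(5 + 5³)*176 = √(5 + 125)*176 = √130*176 = 176*√130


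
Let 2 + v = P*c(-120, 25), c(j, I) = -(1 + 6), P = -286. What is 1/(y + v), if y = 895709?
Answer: 1/897709 ≈ 1.1139e-6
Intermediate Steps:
c(j, I) = -7 (c(j, I) = -1*7 = -7)
v = 2000 (v = -2 - 286*(-7) = -2 + 2002 = 2000)
1/(y + v) = 1/(895709 + 2000) = 1/897709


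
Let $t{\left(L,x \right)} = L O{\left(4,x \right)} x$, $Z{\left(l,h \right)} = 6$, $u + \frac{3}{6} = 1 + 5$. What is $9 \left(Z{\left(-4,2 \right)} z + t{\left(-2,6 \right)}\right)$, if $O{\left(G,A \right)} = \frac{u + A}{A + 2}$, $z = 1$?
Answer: $- \frac{405}{4} \approx -101.25$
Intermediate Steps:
$u = \frac{11}{2}$ ($u = - \frac{1}{2} + \left(1 + 5\right) = - \frac{1}{2} + 6 = \frac{11}{2} \approx 5.5$)
$O{\left(G,A \right)} = \frac{\frac{11}{2} + A}{2 + A}$ ($O{\left(G,A \right)} = \frac{\frac{11}{2} + A}{A + 2} = \frac{\frac{11}{2} + A}{2 + A}$)
$t{\left(L,x \right)} = \frac{L x \left(\frac{11}{2} + x\right)}{2 + x}$ ($t{\left(L,x \right)} = L \frac{\frac{11}{2} + x}{2 + x} x = \frac{L \left(\frac{11}{2} + x\right)}{2 + x} x = \frac{L x \left(\frac{11}{2} + x\right)}{2 + x}$)
$9 \left(Z{\left(-4,2 \right)} z + t{\left(-2,6 \right)}\right) = 9 \left(6 \cdot 1 + \frac{1}{2} \left(-2\right) 6 \frac{1}{2 + 6} \left(11 + 2 \cdot 6\right)\right) = 9 \left(6 + \frac{1}{2} \left(-2\right) 6 \cdot \frac{1}{8} \left(11 + 12\right)\right) = 9 \left(6 + \frac{1}{2} \left(-2\right) 6 \cdot \frac{1}{8} \cdot 23\right) = 9 \left(6 - \frac{69}{4}\right) = 9 \left(- \frac{45}{4}\right) = - \frac{405}{4}$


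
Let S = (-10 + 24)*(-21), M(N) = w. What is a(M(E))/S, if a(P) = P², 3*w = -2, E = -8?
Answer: -2/1323 ≈ -0.0015117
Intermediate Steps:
w = -⅔ (w = (⅓)*(-2) = -⅔ ≈ -0.66667)
M(N) = -⅔
S = -294 (S = 14*(-21) = -294)
a(M(E))/S = (-⅔)²/(-294) = (4/9)*(-1/294) = -2/1323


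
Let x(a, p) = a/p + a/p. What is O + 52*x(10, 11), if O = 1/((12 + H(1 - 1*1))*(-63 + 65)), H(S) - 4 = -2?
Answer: 29131/308 ≈ 94.581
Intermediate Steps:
H(S) = 2 (H(S) = 4 - 2 = 2)
x(a, p) = 2*a/p
O = 1/28 (O = 1/((12 + 2)*(-63 + 65)) = 1/(14*2) = 1/28 ≈ 0.035714)
O + 52*x(10, 11) = 1/28 + 52*(2*10/11) = 1/28 + 52*(2*10*(1/11)) = 1/28 + 52*(20/11) = 1/28 + 1040/11 = 29131/308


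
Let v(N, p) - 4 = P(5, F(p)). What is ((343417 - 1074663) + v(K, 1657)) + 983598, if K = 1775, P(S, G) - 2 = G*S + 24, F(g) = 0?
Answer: 252382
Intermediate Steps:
P(S, G) = 26 + G*S (P(S, G) = 2 + (G*S + 24) = 2 + (24 + G*S) = 26 + G*S)
v(N, p) = 30 (v(N, p) = 4 + (26 + 0*5) = 4 + (26 + 0) = 4 + 26 = 30)
((343417 - 1074663) + v(K, 1657)) + 983598 = ((343417 - 1074663) + 30) + 983598 = (-731246 + 30) + 983598 = -731216 + 983598 = 252382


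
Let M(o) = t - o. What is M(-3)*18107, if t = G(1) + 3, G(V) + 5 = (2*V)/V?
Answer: 54321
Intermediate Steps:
G(V) = -3 (G(V) = -5 + (2*V)/V = -5 + 2 = -3)
t = 0 (t = -3 + 3 = 0)
M(o) = -o (M(o) = 0 - o = -o)
M(-3)*18107 = -1*(-3)*18107 = 3*18107 = 54321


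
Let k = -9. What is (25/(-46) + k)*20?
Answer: -4390/23 ≈ -190.87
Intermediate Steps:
(25/(-46) + k)*20 = (25/(-46) - 9)*20 = (25*(-1/46) - 9)*20 = (-25/46 - 9)*20 = -439/46*20 = -4390/23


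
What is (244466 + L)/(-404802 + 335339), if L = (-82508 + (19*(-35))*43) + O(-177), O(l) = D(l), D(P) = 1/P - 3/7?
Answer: -165236219/86064657 ≈ -1.9199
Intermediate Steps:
D(P) = -3/7 + 1/P (D(P) = 1/P - 3*⅐ = 1/P - 3/7 = -3/7 + 1/P)
O(l) = -3/7 + 1/l
L = -137657155/1239 (L = (-82508 + (19*(-35))*43) + (-3/7 + 1/(-177)) = (-82508 - 665*43) + (-3/7 - 1/177) = (-82508 - 28595) - 538/1239 = -111103 - 538/1239 = -137657155/1239 ≈ -1.1110e+5)
(244466 + L)/(-404802 + 335339) = (244466 - 137657155/1239)/(-404802 + 335339) = (165236219/1239)/(-69463) = (165236219/1239)*(-1/69463) = -165236219/86064657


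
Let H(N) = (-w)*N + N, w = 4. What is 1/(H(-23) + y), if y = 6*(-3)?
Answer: 1/51 ≈ 0.019608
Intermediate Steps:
H(N) = -3*N (H(N) = (-1*4)*N + N = -4*N + N = -3*N)
y = -18
1/(H(-23) + y) = 1/(-3*(-23) - 18) = 1/(69 - 18) = 1/51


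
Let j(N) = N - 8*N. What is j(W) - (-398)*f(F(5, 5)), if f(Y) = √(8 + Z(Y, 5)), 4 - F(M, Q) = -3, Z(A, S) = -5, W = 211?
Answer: -1477 + 398*√3 ≈ -787.64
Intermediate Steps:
F(M, Q) = 7 (F(M, Q) = 4 - 1*(-3) = 4 + 3 = 7)
f(Y) = √3 (f(Y) = √(8 - 5) = √3)
j(N) = -7*N
j(W) - (-398)*f(F(5, 5)) = -7*211 - (-398)*√3 = -1477 + 398*√3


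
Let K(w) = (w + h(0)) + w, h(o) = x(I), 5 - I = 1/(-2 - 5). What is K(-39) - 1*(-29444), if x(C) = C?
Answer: 205598/7 ≈ 29371.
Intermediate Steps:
I = 36/7 (I = 5 - 1/(-2 - 5) = 5 - 1/(-7) = 5 - 1*(-⅐) = 5 + ⅐ = 36/7 ≈ 5.1429)
h(o) = 36/7
K(w) = 36/7 + 2*w (K(w) = (w + 36/7) + w = (36/7 + w) + w = 36/7 + 2*w)
K(-39) - 1*(-29444) = (36/7 + 2*(-39)) - 1*(-29444) = (36/7 - 78) + 29444 = -510/7 + 29444 = 205598/7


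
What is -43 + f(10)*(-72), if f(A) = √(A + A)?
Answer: -43 - 144*√5 ≈ -364.99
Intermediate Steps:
f(A) = √2*√A (f(A) = √(2*A) = √2*√A)
-43 + f(10)*(-72) = -43 + (√2*√10)*(-72) = -43 + (2*√5)*(-72) = -43 - 144*√5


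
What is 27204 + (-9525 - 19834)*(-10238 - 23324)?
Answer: 985373962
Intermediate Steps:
27204 + (-9525 - 19834)*(-10238 - 23324) = 27204 - 29359*(-33562) = 27204 + 985346758 = 985373962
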